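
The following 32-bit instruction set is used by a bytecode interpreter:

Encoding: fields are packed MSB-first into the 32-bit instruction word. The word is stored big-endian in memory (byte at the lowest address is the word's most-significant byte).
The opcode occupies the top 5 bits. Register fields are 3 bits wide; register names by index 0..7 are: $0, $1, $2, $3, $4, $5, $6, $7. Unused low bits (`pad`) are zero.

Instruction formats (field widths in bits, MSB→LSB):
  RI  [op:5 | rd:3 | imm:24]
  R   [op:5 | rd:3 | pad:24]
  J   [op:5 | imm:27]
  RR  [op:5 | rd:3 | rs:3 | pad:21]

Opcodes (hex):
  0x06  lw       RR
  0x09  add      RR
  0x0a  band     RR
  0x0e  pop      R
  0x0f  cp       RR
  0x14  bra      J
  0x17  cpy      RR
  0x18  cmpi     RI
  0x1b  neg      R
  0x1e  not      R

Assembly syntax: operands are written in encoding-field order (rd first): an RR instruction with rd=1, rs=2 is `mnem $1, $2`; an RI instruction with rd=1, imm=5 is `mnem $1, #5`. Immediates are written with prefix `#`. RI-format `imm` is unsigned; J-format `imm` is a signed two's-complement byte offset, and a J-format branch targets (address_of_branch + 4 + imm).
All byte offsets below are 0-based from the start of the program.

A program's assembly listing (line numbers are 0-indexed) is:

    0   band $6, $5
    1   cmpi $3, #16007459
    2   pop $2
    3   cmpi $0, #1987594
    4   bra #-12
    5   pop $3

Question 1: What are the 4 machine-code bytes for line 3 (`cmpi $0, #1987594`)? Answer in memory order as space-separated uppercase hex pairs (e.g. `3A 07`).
line 3 (cmpi): pack op=0x18:5|rd=0:3|imm=1987594:24 = 0xc01e540a; big→ c0 1e 54 0a

C0 1E 54 0A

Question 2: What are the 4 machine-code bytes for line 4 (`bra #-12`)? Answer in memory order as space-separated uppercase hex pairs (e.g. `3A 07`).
A7 FF FF F4

line 4 (bra): pack op=0x14:5|imm=-12:27 = 0xa7fffff4; big→ a7 ff ff f4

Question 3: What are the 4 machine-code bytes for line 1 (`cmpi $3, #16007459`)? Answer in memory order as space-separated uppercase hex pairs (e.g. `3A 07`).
line 1 (cmpi): pack op=0x18:5|rd=3:3|imm=16007459:24 = 0xc3f44123; big→ c3 f4 41 23

C3 F4 41 23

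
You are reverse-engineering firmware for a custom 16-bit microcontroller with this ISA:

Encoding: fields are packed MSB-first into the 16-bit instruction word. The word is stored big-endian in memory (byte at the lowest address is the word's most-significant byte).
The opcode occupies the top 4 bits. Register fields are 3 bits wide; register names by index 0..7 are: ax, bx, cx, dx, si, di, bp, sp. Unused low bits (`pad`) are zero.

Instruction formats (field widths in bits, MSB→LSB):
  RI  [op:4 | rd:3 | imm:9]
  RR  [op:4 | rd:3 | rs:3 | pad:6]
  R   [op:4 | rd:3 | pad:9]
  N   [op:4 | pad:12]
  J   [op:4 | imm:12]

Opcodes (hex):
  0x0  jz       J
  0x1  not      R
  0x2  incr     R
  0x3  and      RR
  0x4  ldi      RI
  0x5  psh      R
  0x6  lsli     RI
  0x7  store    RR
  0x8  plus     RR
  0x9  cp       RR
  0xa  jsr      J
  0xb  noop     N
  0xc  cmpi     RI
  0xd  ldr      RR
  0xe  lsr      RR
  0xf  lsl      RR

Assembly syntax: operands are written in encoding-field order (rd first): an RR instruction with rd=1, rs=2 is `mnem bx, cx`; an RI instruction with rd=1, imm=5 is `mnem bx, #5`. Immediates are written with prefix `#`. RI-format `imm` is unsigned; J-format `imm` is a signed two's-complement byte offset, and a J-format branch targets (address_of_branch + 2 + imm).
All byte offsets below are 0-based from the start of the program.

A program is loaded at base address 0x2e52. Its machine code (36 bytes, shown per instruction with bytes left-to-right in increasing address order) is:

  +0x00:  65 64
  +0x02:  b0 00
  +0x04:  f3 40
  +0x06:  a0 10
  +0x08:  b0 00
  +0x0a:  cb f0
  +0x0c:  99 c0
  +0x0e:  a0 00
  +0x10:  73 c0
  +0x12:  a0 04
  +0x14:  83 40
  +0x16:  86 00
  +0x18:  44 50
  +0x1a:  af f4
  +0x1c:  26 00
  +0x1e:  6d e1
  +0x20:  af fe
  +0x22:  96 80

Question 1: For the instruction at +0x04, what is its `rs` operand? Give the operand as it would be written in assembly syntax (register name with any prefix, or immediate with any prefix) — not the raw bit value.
+0x04: f3 40 ⇒ word 0xf340 (big)
  top 4b → 0xf → lsl [RR]
  rd@[11:9]=0x1 ⇒ bx
  rs@[8:6]=0x5 ⇒ di

di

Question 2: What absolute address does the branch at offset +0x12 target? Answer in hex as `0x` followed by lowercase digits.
@+12  big-endian(a0 04) = 0xa004
  top 4b → 0xa → jsr [J]
  [11:0] imm=4 = #4
  target = base 0x2e52 + off 0x12 + 2 + imm 4 = 0x2e6a

0x2e6a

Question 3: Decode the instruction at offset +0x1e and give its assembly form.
lsli bp, #481

[1e] 6d e1 → 0x6de1
  opcode bits[15:12]=0x6: lsli/RI
  rd: (w>>9)&0x7=0x6 → bp
  imm: (w>>0)&0x1ff=0x1e1 → #481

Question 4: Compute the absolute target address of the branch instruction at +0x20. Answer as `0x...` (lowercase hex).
+0x20: af fe ⇒ word 0xaffe (big)
  op=0xaffe>>12=0xa ⇒ jsr (J)
  [11:0] imm=4094 (s12→-2) = #-2
  target = base 0x2e52 + off 0x20 + 2 + imm -2 = 0x2e72

0x2e72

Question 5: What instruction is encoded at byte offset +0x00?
lsli cx, #356

[00] 65 64 → 0x6564
  op=0x6564>>12=0x6 ⇒ lsli (RI)
  rd: (w>>9)&0x7=0x2 → cx
  imm: (w>>0)&0x1ff=0x164 → #356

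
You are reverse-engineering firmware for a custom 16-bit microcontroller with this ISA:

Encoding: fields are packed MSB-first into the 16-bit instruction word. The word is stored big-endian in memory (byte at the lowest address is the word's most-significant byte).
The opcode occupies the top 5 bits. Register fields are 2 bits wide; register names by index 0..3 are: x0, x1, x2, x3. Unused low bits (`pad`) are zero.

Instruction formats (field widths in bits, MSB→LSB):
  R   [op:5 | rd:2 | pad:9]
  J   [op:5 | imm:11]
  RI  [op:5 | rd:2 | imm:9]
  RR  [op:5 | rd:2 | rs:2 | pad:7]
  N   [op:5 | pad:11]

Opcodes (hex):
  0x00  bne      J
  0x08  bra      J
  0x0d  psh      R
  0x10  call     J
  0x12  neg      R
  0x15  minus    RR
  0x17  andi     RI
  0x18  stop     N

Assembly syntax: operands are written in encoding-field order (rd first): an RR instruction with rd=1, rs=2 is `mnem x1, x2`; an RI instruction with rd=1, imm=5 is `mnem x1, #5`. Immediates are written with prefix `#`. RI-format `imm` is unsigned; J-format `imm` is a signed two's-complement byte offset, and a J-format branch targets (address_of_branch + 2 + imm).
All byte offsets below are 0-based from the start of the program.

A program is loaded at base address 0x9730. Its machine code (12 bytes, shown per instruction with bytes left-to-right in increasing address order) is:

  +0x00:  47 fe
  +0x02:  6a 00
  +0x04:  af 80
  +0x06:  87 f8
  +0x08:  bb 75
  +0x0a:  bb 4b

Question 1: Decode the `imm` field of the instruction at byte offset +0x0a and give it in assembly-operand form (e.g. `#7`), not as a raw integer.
#331

[0a] bb 4b → 0xbb4b
  opcode bits[15:11]=0x17: andi/RI
  rd@[10:9]=0x1 ⇒ x1
  imm@[8:0]=0x14b ⇒ #331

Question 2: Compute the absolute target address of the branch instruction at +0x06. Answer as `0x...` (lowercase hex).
0x9730

+0x06: 87 f8 ⇒ word 0x87f8 (big)
  op=0x87f8>>11=0x10 ⇒ call (J)
  imm@[10:0]=0x7f8 (s11→-8) ⇒ #-8
  target = base 0x9730 + off 0x06 + 2 + imm -8 = 0x9730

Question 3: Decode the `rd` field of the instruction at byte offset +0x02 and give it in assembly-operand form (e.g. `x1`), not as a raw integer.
off 0x02: read 6a 00 as big → 0x6a00
  op=0x6a00>>11=0xd ⇒ psh (R)
  rd@[10:9]=0x1 ⇒ x1

x1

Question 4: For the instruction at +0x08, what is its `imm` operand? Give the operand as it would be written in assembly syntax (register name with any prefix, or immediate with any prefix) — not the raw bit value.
off 0x08: read bb 75 as big → 0xbb75
  top 5b → 0x17 → andi [RI]
  rd@[10:9]=0x1 ⇒ x1
  imm@[8:0]=0x175 ⇒ #373

#373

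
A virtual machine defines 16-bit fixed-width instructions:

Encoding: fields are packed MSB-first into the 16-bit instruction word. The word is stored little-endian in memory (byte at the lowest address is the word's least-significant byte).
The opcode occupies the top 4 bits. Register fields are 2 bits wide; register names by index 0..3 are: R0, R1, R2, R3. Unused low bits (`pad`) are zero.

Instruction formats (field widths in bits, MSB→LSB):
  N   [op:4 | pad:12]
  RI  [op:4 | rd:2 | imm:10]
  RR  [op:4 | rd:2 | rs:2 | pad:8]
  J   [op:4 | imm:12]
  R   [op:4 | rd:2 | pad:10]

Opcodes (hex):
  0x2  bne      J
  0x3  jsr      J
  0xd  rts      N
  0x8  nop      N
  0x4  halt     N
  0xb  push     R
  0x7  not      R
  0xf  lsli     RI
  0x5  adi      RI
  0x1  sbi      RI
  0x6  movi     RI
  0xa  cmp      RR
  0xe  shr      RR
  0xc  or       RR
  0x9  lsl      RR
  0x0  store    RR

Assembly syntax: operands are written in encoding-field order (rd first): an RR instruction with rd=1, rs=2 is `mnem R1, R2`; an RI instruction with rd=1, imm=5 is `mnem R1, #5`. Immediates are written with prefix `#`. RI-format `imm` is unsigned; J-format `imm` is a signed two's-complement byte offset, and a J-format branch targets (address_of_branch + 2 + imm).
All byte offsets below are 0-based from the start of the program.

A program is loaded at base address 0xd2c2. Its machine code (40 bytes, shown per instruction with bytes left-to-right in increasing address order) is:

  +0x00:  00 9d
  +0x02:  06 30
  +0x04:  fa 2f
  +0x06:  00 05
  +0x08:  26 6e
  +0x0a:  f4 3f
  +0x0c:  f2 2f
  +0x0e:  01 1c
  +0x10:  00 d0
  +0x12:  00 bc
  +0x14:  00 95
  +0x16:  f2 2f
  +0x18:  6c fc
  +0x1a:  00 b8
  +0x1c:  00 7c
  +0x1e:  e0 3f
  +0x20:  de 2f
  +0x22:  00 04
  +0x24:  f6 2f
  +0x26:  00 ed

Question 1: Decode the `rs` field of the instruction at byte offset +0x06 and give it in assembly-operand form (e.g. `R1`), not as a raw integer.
R1

+0x06: 00 05 ⇒ word 0x0500 (little)
  top 4b → 0x0 → store [RR]
  rd@[11:10]=0x1 ⇒ R1
  rs@[9:8]=0x1 ⇒ R1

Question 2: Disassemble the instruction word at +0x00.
lsl R3, R1

+0x00: 00 9d ⇒ word 0x9d00 (little)
  top 4b → 0x9 → lsl [RR]
  rd: (w>>10)&0x3=0x3 → R3
  rs: (w>>8)&0x3=0x1 → R1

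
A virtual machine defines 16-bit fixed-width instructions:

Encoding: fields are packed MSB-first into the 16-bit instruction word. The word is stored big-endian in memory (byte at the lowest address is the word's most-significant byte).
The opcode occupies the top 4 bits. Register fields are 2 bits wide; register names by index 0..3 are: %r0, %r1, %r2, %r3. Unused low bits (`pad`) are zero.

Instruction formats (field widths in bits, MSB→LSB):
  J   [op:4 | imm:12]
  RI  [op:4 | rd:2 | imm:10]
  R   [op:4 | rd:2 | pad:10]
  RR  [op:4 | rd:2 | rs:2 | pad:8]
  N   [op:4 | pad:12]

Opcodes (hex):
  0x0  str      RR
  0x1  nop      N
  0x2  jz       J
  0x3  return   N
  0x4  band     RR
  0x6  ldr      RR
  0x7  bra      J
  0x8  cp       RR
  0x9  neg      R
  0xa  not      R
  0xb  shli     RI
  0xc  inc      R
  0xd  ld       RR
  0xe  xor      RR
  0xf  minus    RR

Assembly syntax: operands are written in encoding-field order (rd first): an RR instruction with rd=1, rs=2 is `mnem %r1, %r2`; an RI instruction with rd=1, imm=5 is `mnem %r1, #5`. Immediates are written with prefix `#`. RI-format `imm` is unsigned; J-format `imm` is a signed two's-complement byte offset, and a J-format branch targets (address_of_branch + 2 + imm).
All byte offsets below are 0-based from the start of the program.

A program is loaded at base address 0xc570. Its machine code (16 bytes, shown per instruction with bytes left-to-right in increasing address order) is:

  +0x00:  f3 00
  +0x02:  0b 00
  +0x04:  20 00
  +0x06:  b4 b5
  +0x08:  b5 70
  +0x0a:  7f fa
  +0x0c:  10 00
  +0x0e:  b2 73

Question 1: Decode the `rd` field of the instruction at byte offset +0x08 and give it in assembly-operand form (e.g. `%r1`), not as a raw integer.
[08] b5 70 → 0xb570
  op=0xb570>>12=0xb ⇒ shli (RI)
  rd: (w>>10)&0x3=0x1 → %r1
  imm: (w>>0)&0x3ff=0x170 → #368

%r1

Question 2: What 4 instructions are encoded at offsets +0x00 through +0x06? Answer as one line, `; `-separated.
off 0x00: read f3 00 as big → 0xf300
  top 4b → 0xf → minus [RR]
  rd@[11:10]=0x0 ⇒ %r0
  rs@[9:8]=0x3 ⇒ %r3
off 0x02: read 0b 00 as big → 0x0b00
  top 4b → 0x0 → str [RR]
  rd@[11:10]=0x2 ⇒ %r2
  rs@[9:8]=0x3 ⇒ %r3
off 0x04: read 20 00 as big → 0x2000
  top 4b → 0x2 → jz [J]
  imm@[11:0]=0x0 ⇒ #0
off 0x06: read b4 b5 as big → 0xb4b5
  top 4b → 0xb → shli [RI]
  rd@[11:10]=0x1 ⇒ %r1
  imm@[9:0]=0xb5 ⇒ #181

minus %r0, %r3; str %r2, %r3; jz #0; shli %r1, #181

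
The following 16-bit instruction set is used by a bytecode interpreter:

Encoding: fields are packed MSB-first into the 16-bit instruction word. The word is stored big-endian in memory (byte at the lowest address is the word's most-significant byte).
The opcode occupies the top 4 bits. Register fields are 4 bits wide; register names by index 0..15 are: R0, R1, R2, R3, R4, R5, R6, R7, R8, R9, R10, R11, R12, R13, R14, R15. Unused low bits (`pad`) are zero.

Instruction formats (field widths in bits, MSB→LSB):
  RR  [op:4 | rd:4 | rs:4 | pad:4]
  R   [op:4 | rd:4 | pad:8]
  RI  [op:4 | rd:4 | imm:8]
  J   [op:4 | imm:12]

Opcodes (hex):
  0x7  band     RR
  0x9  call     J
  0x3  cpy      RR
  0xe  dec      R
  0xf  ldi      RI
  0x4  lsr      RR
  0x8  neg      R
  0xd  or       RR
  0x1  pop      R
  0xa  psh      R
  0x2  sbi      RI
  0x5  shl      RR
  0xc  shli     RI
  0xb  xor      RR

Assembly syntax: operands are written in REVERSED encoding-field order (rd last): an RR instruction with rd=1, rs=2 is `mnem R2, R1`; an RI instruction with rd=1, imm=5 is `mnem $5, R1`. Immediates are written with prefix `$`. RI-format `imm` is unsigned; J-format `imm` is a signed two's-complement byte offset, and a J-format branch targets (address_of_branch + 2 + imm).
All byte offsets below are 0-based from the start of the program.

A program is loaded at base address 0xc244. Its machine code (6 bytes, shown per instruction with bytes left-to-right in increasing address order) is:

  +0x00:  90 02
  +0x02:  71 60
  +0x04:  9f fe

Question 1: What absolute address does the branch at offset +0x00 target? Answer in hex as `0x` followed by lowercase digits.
off 0x00: read 90 02 as big → 0x9002
  opcode bits[15:12]=0x9: call/J
  imm: (w>>0)&0xfff=0x2 → $2
  target = base 0xc244 + off 0x00 + 2 + imm 2 = 0xc248

0xc248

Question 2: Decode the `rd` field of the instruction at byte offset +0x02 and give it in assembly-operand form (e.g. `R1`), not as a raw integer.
R1

@+02  big-endian(71 60) = 0x7160
  opcode bits[15:12]=0x7: band/RR
  rd: (w>>8)&0xf=0x1 → R1
  rs: (w>>4)&0xf=0x6 → R6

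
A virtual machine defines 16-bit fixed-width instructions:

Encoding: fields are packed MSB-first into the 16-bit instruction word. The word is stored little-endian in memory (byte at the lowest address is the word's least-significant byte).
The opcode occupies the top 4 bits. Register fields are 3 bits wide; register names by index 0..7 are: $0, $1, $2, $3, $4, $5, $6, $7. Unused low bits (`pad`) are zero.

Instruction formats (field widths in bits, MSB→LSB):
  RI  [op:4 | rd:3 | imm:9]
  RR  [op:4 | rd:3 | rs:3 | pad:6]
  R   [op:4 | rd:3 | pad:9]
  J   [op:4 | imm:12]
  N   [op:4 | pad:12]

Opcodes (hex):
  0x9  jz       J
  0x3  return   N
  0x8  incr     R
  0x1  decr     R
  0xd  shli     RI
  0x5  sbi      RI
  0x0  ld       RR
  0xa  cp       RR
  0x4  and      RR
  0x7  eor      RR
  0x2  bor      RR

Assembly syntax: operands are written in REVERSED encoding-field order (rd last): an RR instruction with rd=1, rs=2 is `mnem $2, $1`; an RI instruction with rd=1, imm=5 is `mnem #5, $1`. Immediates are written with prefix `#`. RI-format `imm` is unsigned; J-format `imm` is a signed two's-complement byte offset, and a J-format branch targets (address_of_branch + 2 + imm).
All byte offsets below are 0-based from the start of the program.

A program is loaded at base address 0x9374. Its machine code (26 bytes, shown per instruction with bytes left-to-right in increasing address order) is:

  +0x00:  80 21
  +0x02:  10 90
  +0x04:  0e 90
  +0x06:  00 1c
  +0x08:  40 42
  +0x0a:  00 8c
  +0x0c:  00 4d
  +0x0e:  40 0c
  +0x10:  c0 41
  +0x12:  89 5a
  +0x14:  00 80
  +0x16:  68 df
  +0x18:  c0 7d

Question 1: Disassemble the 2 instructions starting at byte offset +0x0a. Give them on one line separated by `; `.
off 0x0a: read 00 8c as little → 0x8c00
  op=0x8c00>>12=0x8 ⇒ incr (R)
  [11:9] rd=6 = $6
off 0x0c: read 00 4d as little → 0x4d00
  op=0x4d00>>12=0x4 ⇒ and (RR)
  [11:9] rd=6 = $6
  [8:6] rs=4 = $4

incr $6; and $4, $6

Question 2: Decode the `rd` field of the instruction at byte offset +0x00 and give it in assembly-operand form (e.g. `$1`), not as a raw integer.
$0

off 0x00: read 80 21 as little → 0x2180
  op=0x2180>>12=0x2 ⇒ bor (RR)
  rd: (w>>9)&0x7=0x0 → $0
  rs: (w>>6)&0x7=0x6 → $6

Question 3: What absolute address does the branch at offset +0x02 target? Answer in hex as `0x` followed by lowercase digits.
off 0x02: read 10 90 as little → 0x9010
  opcode bits[15:12]=0x9: jz/J
  imm@[11:0]=0x10 ⇒ #16
  target = base 0x9374 + off 0x02 + 2 + imm 16 = 0x9388

0x9388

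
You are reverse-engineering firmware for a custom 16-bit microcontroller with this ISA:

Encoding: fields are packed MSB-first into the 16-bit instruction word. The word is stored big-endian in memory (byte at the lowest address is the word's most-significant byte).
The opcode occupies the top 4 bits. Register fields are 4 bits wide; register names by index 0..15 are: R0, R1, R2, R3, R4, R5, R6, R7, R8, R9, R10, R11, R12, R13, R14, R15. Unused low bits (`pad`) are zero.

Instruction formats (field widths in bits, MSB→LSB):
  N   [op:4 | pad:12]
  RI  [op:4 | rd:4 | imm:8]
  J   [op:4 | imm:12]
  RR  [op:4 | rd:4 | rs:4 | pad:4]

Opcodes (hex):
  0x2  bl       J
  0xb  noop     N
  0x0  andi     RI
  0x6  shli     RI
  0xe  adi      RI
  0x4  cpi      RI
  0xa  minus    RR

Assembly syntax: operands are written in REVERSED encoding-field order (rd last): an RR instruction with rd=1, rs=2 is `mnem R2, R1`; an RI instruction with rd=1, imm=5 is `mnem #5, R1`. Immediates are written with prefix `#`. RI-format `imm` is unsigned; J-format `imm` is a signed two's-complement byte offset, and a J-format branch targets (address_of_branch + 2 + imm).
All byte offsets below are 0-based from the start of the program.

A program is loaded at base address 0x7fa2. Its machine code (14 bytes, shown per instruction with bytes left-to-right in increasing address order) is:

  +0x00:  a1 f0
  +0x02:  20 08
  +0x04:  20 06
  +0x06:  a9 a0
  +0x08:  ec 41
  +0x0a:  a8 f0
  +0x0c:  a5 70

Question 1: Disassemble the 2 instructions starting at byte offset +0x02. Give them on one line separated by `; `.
[02] 20 08 → 0x2008
  op=0x2008>>12=0x2 ⇒ bl (J)
  imm@[11:0]=0x8 ⇒ #8
[04] 20 06 → 0x2006
  op=0x2006>>12=0x2 ⇒ bl (J)
  imm@[11:0]=0x6 ⇒ #6

bl #8; bl #6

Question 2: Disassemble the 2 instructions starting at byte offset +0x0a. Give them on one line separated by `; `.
@+0a  big-endian(a8 f0) = 0xa8f0
  top 4b → 0xa → minus [RR]
  [11:8] rd=8 = R8
  [7:4] rs=15 = R15
@+0c  big-endian(a5 70) = 0xa570
  top 4b → 0xa → minus [RR]
  [11:8] rd=5 = R5
  [7:4] rs=7 = R7

minus R15, R8; minus R7, R5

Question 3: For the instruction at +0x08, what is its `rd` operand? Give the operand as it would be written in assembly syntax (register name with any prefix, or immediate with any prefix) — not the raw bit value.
off 0x08: read ec 41 as big → 0xec41
  opcode bits[15:12]=0xe: adi/RI
  rd: (w>>8)&0xf=0xc → R12
  imm: (w>>0)&0xff=0x41 → #65

R12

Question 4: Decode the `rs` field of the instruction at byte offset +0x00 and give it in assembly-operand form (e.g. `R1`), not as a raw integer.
R15

@+00  big-endian(a1 f0) = 0xa1f0
  top 4b → 0xa → minus [RR]
  rd@[11:8]=0x1 ⇒ R1
  rs@[7:4]=0xf ⇒ R15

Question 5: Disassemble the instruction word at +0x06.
minus R10, R9

+0x06: a9 a0 ⇒ word 0xa9a0 (big)
  op=0xa9a0>>12=0xa ⇒ minus (RR)
  [11:8] rd=9 = R9
  [7:4] rs=10 = R10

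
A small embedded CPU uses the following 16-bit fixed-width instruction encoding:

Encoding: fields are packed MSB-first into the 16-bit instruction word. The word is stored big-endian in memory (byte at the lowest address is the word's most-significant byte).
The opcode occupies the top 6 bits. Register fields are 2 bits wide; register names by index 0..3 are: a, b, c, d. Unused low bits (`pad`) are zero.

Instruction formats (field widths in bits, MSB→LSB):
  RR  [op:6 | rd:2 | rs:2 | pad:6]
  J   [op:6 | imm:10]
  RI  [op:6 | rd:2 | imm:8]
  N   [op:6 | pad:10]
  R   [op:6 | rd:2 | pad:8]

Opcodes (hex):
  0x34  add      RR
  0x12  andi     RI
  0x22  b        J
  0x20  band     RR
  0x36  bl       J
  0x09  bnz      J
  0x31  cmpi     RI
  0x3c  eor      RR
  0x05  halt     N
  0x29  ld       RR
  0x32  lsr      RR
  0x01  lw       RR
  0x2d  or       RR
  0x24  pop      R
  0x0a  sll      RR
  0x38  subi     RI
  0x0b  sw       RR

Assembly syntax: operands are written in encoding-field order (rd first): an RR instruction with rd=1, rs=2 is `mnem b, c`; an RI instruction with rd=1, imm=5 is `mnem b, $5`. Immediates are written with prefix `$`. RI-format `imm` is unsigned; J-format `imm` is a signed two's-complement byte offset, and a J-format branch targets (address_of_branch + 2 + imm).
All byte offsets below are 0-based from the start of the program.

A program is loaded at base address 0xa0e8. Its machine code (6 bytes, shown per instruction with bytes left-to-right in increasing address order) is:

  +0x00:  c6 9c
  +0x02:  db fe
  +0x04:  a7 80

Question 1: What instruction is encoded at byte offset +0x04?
ld d, c

off 0x04: read a7 80 as big → 0xa780
  op=0xa780>>10=0x29 ⇒ ld (RR)
  rd@[9:8]=0x3 ⇒ d
  rs@[7:6]=0x2 ⇒ c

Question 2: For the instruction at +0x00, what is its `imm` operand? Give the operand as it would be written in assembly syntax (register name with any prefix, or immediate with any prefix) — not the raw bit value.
off 0x00: read c6 9c as big → 0xc69c
  top 6b → 0x31 → cmpi [RI]
  [9:8] rd=2 = c
  [7:0] imm=156 = $156

$156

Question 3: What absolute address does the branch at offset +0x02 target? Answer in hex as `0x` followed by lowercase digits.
off 0x02: read db fe as big → 0xdbfe
  opcode bits[15:10]=0x36: bl/J
  imm: (w>>0)&0x3ff=0x3fe (s10→-2) → $-2
  target = base 0xa0e8 + off 0x02 + 2 + imm -2 = 0xa0ea

0xa0ea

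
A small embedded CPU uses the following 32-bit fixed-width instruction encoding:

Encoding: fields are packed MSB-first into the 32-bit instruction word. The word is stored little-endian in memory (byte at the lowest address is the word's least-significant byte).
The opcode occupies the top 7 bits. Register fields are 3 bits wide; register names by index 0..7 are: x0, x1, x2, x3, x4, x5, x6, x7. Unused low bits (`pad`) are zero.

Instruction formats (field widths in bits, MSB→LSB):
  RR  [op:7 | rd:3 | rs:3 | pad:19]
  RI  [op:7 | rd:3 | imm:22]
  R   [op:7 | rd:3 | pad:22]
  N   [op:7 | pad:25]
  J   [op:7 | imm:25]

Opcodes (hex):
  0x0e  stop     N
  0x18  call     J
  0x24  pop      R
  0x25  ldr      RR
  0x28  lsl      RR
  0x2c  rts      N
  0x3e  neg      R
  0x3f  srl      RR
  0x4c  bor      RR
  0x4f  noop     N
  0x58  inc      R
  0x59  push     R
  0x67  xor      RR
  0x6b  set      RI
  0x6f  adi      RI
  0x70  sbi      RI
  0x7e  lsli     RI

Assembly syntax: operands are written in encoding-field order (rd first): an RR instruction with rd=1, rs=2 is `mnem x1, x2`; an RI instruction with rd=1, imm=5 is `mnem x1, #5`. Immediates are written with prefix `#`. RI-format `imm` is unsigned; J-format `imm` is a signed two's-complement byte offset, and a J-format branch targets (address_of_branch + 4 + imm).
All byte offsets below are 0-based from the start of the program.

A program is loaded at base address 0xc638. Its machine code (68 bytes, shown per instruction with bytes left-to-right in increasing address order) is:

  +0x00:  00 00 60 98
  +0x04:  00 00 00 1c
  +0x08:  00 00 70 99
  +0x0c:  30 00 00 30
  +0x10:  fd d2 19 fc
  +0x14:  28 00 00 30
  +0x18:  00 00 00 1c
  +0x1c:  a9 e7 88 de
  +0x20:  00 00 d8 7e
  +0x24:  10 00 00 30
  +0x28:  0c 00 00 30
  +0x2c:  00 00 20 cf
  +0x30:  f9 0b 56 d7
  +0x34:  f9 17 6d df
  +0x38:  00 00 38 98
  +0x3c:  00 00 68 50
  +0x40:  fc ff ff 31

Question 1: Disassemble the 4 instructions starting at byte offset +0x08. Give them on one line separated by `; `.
bor x5, x6; call #48; lsli x0, #1692413; call #40

@+08  little-endian(00 00 70 99) = 0x99700000
  opcode bits[31:25]=0x4c: bor/RR
  [24:22] rd=5 = x5
  [21:19] rs=6 = x6
@+0c  little-endian(30 00 00 30) = 0x30000030
  opcode bits[31:25]=0x18: call/J
  [24:0] imm=48 = #48
@+10  little-endian(fd d2 19 fc) = 0xfc19d2fd
  opcode bits[31:25]=0x7e: lsli/RI
  [24:22] rd=0 = x0
  [21:0] imm=1692413 = #1692413
@+14  little-endian(28 00 00 30) = 0x30000028
  opcode bits[31:25]=0x18: call/J
  [24:0] imm=40 = #40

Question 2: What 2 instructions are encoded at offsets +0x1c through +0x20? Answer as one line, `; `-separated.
[1c] a9 e7 88 de → 0xde88e7a9
  opcode bits[31:25]=0x6f: adi/RI
  [24:22] rd=2 = x2
  [21:0] imm=583593 = #583593
[20] 00 00 d8 7e → 0x7ed80000
  opcode bits[31:25]=0x3f: srl/RR
  [24:22] rd=3 = x3
  [21:19] rs=3 = x3

adi x2, #583593; srl x3, x3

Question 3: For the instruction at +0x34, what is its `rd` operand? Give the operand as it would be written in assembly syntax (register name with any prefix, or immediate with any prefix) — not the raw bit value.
x5

+0x34: f9 17 6d df ⇒ word 0xdf6d17f9 (little)
  op=0xdf6d17f9>>25=0x6f ⇒ adi (RI)
  [24:22] rd=5 = x5
  [21:0] imm=2955257 = #2955257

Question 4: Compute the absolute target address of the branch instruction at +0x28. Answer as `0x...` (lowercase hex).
0xc670

@+28  little-endian(0c 00 00 30) = 0x3000000c
  top 7b → 0x18 → call [J]
  [24:0] imm=12 = #12
  target = base 0xc638 + off 0x28 + 4 + imm 12 = 0xc670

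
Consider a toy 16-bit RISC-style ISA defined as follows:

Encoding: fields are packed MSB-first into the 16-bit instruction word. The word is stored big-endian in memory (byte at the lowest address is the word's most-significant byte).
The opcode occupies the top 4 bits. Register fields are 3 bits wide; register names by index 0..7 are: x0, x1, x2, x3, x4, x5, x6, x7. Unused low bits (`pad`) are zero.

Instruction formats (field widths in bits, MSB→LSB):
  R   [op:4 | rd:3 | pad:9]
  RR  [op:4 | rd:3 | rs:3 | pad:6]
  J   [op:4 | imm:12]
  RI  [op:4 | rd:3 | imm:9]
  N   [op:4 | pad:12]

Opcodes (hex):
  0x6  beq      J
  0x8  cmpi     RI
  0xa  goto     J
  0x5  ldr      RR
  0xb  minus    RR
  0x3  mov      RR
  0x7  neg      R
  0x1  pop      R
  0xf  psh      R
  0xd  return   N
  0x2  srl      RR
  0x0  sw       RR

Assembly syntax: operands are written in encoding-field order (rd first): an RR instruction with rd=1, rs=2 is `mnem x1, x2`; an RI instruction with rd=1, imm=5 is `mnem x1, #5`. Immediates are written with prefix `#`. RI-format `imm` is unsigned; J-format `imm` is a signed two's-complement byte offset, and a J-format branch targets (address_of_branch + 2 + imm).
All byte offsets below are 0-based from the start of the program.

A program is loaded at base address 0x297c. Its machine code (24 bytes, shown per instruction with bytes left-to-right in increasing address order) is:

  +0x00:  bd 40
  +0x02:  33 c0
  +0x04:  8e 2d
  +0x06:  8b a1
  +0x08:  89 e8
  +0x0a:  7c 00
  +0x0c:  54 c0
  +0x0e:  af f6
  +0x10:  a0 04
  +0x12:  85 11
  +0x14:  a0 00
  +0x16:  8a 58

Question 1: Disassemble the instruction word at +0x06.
@+06  big-endian(8b a1) = 0x8ba1
  opcode bits[15:12]=0x8: cmpi/RI
  rd: (w>>9)&0x7=0x5 → x5
  imm: (w>>0)&0x1ff=0x1a1 → #417

cmpi x5, #417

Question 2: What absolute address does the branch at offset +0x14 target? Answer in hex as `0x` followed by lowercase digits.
0x2992

+0x14: a0 00 ⇒ word 0xa000 (big)
  op=0xa000>>12=0xa ⇒ goto (J)
  imm@[11:0]=0x0 ⇒ #0
  target = base 0x297c + off 0x14 + 2 + imm 0 = 0x2992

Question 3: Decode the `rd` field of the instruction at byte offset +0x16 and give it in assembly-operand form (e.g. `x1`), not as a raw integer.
x5

[16] 8a 58 → 0x8a58
  top 4b → 0x8 → cmpi [RI]
  rd@[11:9]=0x5 ⇒ x5
  imm@[8:0]=0x58 ⇒ #88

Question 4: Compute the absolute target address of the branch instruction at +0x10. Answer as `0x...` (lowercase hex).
[10] a0 04 → 0xa004
  op=0xa004>>12=0xa ⇒ goto (J)
  imm@[11:0]=0x4 ⇒ #4
  target = base 0x297c + off 0x10 + 2 + imm 4 = 0x2992

0x2992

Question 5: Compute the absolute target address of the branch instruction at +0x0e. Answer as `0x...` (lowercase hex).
off 0x0e: read af f6 as big → 0xaff6
  opcode bits[15:12]=0xa: goto/J
  imm: (w>>0)&0xfff=0xff6 (s12→-10) → #-10
  target = base 0x297c + off 0x0e + 2 + imm -10 = 0x2982

0x2982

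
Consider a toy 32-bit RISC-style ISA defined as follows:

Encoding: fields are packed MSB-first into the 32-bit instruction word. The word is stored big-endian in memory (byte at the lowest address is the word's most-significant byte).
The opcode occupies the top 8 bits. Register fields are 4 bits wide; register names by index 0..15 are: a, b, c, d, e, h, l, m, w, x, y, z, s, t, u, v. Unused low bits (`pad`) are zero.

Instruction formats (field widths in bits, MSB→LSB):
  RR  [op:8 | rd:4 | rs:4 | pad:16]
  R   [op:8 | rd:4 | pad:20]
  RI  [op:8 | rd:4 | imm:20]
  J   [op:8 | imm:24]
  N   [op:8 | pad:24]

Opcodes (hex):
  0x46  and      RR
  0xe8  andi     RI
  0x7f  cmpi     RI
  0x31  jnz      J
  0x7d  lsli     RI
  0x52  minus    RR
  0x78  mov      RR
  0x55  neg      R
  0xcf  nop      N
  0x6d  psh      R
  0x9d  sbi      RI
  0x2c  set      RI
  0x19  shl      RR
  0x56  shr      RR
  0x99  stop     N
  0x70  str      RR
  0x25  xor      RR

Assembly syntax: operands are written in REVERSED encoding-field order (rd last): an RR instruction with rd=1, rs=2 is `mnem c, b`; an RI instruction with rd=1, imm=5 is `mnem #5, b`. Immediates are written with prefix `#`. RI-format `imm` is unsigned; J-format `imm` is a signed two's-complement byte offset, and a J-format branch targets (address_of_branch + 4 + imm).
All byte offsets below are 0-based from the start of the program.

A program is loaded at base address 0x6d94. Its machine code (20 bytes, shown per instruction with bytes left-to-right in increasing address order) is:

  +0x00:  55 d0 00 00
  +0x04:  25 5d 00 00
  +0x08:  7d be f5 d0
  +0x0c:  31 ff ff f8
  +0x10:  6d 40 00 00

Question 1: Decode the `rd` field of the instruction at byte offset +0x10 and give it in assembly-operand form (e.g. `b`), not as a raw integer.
+0x10: 6d 40 00 00 ⇒ word 0x6d400000 (big)
  opcode bits[31:24]=0x6d: psh/R
  rd: (w>>20)&0xf=0x4 → e

e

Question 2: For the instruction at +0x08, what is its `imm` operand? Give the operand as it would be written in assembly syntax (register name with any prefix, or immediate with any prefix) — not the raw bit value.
#980432

off 0x08: read 7d be f5 d0 as big → 0x7dbef5d0
  top 8b → 0x7d → lsli [RI]
  rd: (w>>20)&0xf=0xb → z
  imm: (w>>0)&0xfffff=0xef5d0 → #980432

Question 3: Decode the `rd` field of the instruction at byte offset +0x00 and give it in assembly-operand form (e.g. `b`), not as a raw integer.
[00] 55 d0 00 00 → 0x55d00000
  opcode bits[31:24]=0x55: neg/R
  rd@[23:20]=0xd ⇒ t

t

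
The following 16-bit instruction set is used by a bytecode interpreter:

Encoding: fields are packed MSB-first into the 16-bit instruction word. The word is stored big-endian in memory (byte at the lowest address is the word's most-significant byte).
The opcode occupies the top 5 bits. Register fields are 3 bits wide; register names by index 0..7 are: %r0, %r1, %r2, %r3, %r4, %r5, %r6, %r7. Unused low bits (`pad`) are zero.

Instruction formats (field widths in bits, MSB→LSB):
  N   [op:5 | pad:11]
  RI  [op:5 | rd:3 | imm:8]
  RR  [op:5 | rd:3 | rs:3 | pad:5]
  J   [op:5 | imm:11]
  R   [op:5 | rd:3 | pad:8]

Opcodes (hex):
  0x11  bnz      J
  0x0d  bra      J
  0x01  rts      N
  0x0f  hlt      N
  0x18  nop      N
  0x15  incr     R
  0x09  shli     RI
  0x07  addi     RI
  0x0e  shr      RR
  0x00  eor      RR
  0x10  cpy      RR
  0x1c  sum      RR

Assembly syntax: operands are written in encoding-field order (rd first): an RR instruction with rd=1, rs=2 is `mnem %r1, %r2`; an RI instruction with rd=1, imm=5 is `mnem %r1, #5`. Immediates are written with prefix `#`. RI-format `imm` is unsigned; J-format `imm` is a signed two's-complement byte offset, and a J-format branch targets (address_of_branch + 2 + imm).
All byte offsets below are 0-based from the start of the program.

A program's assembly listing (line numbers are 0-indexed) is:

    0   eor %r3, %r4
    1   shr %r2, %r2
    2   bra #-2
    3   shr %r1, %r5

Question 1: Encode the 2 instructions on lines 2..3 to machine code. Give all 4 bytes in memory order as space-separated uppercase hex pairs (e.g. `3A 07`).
2. bra fields op=0xd:5|imm=-2:11 → word 6ffeh → 6f fe
3. shr fields op=0xe:5|rd=1:3|rs=5:3|pad=0:5 → word 71a0h → 71 a0

6F FE 71 A0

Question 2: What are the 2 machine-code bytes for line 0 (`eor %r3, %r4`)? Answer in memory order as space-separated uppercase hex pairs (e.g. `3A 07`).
03 80

line 0 (eor): pack op=0x0:5|rd=3:3|rs=4:3|pad=0:5 = 0x0380; big→ 03 80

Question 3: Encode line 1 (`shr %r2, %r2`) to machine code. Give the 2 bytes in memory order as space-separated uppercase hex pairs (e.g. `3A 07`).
line 1 (shr): pack op=0xe:5|rd=2:3|rs=2:3|pad=0:5 = 0x7240; big→ 72 40

72 40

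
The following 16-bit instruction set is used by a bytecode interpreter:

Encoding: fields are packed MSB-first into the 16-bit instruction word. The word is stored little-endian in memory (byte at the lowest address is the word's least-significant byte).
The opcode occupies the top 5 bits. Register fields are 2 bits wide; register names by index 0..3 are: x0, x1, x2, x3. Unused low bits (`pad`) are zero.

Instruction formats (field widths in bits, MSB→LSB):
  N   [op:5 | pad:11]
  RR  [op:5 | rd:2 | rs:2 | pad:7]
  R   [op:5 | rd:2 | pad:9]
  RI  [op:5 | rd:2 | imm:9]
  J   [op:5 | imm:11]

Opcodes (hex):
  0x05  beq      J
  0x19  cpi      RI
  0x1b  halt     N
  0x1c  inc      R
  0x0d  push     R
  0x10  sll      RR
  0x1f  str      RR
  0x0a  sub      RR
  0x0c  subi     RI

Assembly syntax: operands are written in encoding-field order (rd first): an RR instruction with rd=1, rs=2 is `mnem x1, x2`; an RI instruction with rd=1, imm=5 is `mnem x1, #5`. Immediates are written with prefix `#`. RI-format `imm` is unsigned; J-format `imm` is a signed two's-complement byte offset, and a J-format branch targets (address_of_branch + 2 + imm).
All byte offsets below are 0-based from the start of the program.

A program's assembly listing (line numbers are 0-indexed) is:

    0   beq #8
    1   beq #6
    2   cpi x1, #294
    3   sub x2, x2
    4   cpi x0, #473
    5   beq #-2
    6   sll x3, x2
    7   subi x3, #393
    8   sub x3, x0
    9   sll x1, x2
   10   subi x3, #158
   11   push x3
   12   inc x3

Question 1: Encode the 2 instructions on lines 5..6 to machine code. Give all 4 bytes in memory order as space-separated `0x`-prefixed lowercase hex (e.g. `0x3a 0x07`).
0xfe 0x2f 0x00 0x87

line 5 (beq): pack op=0x5:5|imm=-2:11 = 0x2ffe; little→ fe 2f
line 6 (sll): pack op=0x10:5|rd=3:2|rs=2:2|pad=0:7 = 0x8700; little→ 00 87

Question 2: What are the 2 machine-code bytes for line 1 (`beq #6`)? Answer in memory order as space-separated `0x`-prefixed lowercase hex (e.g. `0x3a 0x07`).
0x06 0x28

line 1 (beq): pack op=0x5:5|imm=6:11 = 0x2806; little→ 06 28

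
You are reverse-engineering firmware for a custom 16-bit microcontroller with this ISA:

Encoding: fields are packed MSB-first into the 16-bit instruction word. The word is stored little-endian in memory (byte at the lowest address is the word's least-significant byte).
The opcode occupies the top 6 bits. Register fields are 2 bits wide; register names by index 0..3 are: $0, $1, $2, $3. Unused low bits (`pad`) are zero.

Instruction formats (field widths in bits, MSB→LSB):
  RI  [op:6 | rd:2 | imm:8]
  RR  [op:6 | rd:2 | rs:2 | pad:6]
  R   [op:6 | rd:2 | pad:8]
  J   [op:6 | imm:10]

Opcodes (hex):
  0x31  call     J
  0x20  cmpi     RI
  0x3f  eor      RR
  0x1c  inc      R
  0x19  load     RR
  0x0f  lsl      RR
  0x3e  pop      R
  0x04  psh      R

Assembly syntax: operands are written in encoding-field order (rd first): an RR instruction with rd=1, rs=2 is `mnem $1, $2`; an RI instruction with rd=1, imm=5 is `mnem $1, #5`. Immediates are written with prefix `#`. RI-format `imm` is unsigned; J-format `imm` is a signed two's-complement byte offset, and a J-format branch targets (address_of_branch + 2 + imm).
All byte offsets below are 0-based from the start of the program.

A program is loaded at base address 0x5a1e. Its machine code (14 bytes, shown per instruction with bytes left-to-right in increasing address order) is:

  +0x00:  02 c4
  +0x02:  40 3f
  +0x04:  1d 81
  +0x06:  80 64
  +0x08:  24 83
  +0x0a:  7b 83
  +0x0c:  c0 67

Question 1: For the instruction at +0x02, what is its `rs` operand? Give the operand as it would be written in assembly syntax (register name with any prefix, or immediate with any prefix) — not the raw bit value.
@+02  little-endian(40 3f) = 0x3f40
  opcode bits[15:10]=0xf: lsl/RR
  [9:8] rd=3 = $3
  [7:6] rs=1 = $1

$1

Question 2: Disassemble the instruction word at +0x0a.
cmpi $3, #123

+0x0a: 7b 83 ⇒ word 0x837b (little)
  top 6b → 0x20 → cmpi [RI]
  rd@[9:8]=0x3 ⇒ $3
  imm@[7:0]=0x7b ⇒ #123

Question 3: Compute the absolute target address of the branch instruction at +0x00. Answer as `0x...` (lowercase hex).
0x5a22

+0x00: 02 c4 ⇒ word 0xc402 (little)
  top 6b → 0x31 → call [J]
  imm@[9:0]=0x2 ⇒ #2
  target = base 0x5a1e + off 0x00 + 2 + imm 2 = 0x5a22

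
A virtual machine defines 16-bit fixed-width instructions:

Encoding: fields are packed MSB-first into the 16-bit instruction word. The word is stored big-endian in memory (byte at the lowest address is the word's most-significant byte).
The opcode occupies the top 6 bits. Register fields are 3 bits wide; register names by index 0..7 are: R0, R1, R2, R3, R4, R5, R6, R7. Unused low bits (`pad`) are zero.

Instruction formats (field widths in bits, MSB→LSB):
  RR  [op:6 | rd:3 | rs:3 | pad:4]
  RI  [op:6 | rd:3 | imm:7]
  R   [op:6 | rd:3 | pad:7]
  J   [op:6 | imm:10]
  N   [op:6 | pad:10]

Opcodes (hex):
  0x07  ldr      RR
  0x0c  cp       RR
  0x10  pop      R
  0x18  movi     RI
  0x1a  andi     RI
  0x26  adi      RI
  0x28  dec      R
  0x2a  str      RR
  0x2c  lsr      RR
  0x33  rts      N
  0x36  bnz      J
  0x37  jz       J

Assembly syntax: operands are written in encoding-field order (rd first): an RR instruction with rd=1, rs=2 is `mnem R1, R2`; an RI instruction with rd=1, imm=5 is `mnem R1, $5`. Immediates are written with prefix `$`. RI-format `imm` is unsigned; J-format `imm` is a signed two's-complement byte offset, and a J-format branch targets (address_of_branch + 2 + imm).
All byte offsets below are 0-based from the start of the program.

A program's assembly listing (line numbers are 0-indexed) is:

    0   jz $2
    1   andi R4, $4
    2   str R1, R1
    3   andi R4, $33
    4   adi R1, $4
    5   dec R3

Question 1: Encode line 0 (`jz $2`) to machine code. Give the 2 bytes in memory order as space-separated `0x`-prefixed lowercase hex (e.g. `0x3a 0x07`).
0xdc 0x02

0. jz fields op=0x37:6|imm=2:10 → word dc02h → dc 02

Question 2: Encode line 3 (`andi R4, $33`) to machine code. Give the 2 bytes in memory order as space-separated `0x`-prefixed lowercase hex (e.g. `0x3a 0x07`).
0x6a 0x21

line 3 (andi): pack op=0x1a:6|rd=4:3|imm=33:7 = 0x6a21; big→ 6a 21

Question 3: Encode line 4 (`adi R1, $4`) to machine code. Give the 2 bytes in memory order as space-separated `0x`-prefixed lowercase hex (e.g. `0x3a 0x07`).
line 4 (adi): pack op=0x26:6|rd=1:3|imm=4:7 = 0x9884; big→ 98 84

0x98 0x84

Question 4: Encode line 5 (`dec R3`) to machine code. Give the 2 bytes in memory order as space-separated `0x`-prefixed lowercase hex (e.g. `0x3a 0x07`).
0xa1 0x80

5. dec fields op=0x28:6|rd=3:3|pad=0:7 → word a180h → a1 80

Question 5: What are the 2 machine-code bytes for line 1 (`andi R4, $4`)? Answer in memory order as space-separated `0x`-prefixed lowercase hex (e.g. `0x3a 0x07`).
0x6a 0x04

L1: andi op=0x1a:6|rd=4:3|imm=4:7 ⇒ 0x6a04 ⇒ big 6a 04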